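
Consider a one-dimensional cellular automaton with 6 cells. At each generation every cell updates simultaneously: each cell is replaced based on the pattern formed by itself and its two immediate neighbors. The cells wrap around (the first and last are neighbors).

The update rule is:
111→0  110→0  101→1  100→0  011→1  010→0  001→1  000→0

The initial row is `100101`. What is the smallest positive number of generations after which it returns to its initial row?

generation 1: 001011
generation 2: 010110
generation 3: 101100
generation 4: 011001
generation 5: 110010
generation 6: 100101

6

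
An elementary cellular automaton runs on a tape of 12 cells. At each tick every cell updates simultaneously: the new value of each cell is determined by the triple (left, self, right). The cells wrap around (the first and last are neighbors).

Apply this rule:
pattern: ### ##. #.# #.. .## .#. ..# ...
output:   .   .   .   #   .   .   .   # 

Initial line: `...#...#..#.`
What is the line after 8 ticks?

##..##..#..#
..#...#..#..
#..##..#..##
.#...#..#...
..##..#..###
#...#..#....
.##..#..###.
...#..#....#

...#..#....#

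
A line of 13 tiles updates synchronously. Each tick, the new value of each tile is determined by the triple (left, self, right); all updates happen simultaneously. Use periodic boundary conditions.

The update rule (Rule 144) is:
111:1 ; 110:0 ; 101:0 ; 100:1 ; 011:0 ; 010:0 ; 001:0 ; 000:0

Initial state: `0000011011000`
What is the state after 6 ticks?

0000000000100
0000000000010
0000000000001
1000000000000
0100000000000
0010000000000

0010000000000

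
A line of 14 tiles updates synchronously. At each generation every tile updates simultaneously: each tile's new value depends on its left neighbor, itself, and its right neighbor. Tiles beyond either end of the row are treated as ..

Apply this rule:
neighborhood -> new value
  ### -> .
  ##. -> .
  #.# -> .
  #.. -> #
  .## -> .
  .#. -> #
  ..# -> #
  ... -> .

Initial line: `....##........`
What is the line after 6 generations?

...#..#.......
..######......
.#......#.....
###....###....
...#..#...#...
..######.###..

..######.###..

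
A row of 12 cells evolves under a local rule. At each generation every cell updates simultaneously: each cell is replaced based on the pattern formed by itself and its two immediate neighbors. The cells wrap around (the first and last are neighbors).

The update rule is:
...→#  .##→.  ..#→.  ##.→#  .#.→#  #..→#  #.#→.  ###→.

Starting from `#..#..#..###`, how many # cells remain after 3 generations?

generation 1: ##.##.##....
generation 2: .#..#..####.
generation 3: .##.##....##
count of #: 6

6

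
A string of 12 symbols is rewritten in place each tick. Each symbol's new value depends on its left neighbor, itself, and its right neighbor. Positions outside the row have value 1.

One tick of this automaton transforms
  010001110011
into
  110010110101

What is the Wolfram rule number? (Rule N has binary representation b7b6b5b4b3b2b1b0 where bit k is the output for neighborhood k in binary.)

position 6: 111 → 1  (bit 7 = 1)
position 7: 110 → 1  (bit 6 = 1)
position 0: 101 → 1  (bit 5 = 1)
position 2: 100 → 0  (bit 4 = 0)
position 5: 011 → 0  (bit 3 = 0)
position 1: 010 → 1  (bit 2 = 1)
position 4: 001 → 1  (bit 1 = 1)
position 3: 000 → 0  (bit 0 = 0)
bits b7..b0 = 11100110 = 230

230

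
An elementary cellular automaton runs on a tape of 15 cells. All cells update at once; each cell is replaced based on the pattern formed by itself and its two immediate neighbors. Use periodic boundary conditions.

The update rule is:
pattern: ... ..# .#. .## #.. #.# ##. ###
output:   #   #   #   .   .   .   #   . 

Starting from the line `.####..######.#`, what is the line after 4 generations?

.####.#.#####.#

generation 1: ....#.#.....#.#
generation 2: .####.#.#####.#
generation 3: ....#.#.....#.#  (repeats generation 1; period 2)
generation 4: .####.#.#####.#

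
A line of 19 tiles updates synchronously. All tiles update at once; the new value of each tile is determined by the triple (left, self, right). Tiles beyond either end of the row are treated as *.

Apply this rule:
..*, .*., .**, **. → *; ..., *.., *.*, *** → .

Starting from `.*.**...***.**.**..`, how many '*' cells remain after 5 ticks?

11

tick 1: .*.**..**.*.**.**.*
tick 2: .*.**.***.*.**.**.*
tick 3: .*.**.*.*.*.**.**.*
tick 4: .*.**.*.*.*.**.**.*  (fixed point — unchanged through tick 5)
count of *: 11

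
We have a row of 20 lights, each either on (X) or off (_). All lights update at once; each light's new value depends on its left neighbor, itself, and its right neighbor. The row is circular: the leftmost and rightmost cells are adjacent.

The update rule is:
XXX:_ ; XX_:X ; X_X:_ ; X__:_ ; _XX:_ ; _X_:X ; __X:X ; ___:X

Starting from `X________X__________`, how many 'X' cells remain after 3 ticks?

X_XXXXXXXX_XXXXXXXXX
X________X__________  (repeats tick 0; period 2)
tick 3: X_XXXXXXXX_XXXXXXXXX
count of X: 18

18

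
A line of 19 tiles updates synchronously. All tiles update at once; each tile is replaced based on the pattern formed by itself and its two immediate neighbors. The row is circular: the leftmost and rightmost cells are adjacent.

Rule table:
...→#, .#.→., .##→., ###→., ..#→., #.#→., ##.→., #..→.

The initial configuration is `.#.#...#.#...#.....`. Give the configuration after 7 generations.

generation 1: .....#.....#...####
generation 2: .###...###...#.....
generation 3: .....#.....#...####  (repeats generation 1; period 2)
generation 7: .....#.....#...####

.....#.....#...####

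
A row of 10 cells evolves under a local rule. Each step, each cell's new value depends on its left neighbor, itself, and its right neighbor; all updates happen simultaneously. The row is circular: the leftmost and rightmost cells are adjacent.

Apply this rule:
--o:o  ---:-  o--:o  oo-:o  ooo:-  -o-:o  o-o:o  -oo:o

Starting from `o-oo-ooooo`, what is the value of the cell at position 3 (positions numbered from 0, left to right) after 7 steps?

oooooo----
o----oo--o
oo--oooooo
-oooo-----
oo--oo----
ooooooo--o
------oooo
position 3 holds -

-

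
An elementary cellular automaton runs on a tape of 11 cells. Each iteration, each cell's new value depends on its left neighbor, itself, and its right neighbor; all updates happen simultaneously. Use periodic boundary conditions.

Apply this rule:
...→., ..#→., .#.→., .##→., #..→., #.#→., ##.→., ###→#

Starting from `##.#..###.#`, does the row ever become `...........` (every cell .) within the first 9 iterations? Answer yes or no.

#......#...
...........
all cells are . at iteration 2

yes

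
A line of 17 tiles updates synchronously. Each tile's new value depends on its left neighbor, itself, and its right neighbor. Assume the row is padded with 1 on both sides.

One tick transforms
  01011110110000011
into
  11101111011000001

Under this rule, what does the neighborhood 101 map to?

At position 0 the neighborhood is 101; the next row has 1 there.

1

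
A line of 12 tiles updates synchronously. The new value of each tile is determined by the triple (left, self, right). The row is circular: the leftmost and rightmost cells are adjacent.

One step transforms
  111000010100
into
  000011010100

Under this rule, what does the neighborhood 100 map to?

0

At position 3 the neighborhood is 100; the next row has 0 there.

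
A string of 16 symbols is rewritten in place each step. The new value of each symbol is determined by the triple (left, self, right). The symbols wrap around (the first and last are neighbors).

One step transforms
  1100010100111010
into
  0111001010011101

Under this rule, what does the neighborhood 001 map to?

At position 4 the neighborhood is 001; the next row has 0 there.

0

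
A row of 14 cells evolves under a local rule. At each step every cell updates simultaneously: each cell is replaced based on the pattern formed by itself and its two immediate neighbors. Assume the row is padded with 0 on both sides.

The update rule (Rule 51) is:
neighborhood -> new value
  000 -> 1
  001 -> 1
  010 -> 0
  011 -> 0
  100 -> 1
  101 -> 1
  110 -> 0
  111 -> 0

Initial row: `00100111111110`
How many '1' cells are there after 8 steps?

11011000000001
00100111111110  (repeats step 0; period 2)
step 8: 00100111111110
count of 1: 9

9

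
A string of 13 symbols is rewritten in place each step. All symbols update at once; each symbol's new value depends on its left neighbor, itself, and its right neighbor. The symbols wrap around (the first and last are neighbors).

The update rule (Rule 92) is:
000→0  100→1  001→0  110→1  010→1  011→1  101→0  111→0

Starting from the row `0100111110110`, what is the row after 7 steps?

0110101010101

step 1: 0110100010111
step 2: 0110110010101
step 3: 0110111010101
step 4: 0110101010101
step 5: 0110101010101  (fixed point — unchanged through step 7)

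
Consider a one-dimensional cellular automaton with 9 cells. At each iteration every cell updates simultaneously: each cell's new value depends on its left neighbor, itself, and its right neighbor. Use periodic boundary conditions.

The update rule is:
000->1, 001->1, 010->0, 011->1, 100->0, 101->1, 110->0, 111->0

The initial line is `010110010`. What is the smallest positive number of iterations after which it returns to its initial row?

101100100
011001001
110010010
100100101
001001011
010010110
100101100
001011001
010110010

9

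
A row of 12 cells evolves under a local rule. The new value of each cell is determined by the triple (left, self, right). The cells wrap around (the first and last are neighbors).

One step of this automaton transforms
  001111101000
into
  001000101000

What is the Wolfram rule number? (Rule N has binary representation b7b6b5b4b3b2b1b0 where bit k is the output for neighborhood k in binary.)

position 3: 111 → 0  (bit 7 = 0)
position 6: 110 → 1  (bit 6 = 1)
position 7: 101 → 0  (bit 5 = 0)
position 9: 100 → 0  (bit 4 = 0)
position 2: 011 → 1  (bit 3 = 1)
position 8: 010 → 1  (bit 2 = 1)
position 1: 001 → 0  (bit 1 = 0)
position 0: 000 → 0  (bit 0 = 0)
bits b7..b0 = 01001100 = 76

76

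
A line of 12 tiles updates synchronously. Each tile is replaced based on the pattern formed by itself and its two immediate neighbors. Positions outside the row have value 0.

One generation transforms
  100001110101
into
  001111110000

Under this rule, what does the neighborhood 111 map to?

At position 6 the neighborhood is 111; the next row has 1 there.

1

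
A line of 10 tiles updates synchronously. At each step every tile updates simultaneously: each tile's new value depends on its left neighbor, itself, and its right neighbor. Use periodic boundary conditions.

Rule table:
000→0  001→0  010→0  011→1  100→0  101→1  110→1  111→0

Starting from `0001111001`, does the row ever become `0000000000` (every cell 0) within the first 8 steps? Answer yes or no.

0001001000
0000000000
all cells are 0 at step 2

yes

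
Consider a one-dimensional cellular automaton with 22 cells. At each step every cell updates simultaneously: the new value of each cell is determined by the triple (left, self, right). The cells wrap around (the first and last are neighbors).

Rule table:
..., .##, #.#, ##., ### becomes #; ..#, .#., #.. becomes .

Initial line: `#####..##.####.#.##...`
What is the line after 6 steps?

#####..###############

#####..########.###.#.
#####..#############.#
#####..###############
#####..###############  (fixed point — unchanged through step 6)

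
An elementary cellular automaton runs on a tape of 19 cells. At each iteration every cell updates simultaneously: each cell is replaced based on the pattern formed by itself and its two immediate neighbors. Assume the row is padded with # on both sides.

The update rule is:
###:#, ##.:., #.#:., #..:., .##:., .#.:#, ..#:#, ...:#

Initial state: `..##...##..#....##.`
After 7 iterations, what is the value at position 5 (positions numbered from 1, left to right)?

.

.#...##...##.###...
.#.##...##....#..##
.#....##...####.#.#
.#.###...##.##..#..
.#..#..##......##.#
.#.##.#...#####....
.#....#.##.###..###
position 5 holds .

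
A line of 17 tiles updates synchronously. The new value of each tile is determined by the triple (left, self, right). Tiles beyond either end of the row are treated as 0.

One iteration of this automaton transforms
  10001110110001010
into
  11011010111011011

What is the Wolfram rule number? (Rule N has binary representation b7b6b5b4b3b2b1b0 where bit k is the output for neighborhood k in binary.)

position 5: 111 → 0  (bit 7 = 0)
position 6: 110 → 1  (bit 6 = 1)
position 7: 101 → 0  (bit 5 = 0)
position 1: 100 → 1  (bit 4 = 1)
position 4: 011 → 1  (bit 3 = 1)
position 0: 010 → 1  (bit 2 = 1)
position 3: 001 → 1  (bit 1 = 1)
position 2: 000 → 0  (bit 0 = 0)
bits b7..b0 = 01011110 = 94

94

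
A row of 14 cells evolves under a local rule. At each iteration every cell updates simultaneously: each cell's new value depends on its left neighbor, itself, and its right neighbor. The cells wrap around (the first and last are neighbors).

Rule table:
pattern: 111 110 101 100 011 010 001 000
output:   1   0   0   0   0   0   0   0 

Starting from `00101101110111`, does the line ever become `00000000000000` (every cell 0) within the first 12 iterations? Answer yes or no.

00000000100010
00000000000000
all cells are 0 at iteration 2

yes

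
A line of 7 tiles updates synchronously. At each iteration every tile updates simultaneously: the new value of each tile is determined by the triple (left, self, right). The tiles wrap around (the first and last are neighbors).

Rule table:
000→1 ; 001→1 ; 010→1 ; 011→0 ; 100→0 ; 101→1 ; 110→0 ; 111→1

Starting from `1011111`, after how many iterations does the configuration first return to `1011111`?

28

0101111
1110110
0101001
1111011
1110101
1101110
0010101
0111111
1011110
1101101
1010010
1110111
1101011
1011101
0101010
1111110
0111101
1011011
0100101
1101111
1010111
0111011
1010100
1111101
1111010
0110111
1001010
1011111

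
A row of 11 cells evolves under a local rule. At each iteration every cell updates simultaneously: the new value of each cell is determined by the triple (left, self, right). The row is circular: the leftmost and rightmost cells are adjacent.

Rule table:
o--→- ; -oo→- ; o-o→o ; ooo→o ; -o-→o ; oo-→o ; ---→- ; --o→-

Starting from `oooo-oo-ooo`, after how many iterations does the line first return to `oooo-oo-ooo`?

11

ooooo-oo-oo
oooooo-oo-o
ooooooo-oo-
-ooooooo-oo
o-ooooooo-o
oo-ooooooo-
-oo-ooooooo
o-oo-oooooo
oo-oo-ooooo
ooo-oo-oooo
oooo-oo-ooo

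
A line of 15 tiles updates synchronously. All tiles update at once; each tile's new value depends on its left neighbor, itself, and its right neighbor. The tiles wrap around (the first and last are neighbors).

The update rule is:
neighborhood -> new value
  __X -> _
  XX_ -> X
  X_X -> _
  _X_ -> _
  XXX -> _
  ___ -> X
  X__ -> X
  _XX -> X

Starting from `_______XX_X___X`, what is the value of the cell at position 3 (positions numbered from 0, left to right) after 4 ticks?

X

XXXXXX_XX__XX__
X____X_XXX_XXX_
_XXX___X_X_X_X_
_X_XXX________X
position 3 holds X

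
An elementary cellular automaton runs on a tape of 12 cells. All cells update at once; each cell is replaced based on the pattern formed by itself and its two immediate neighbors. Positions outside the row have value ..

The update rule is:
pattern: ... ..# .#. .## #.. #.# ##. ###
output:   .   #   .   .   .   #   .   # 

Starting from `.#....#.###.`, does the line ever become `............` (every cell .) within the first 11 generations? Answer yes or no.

generation 1: #....#.#.#..
generation 2: ....#.#.#...
generation 3: ...#.#.#....
generation 4: ..#.#.#.....
generation 5: .#.#.#......
generation 6: #.#.#.......
generation 7: .#.#........
generation 8: #.#.........
generation 9: .#..........
generation 10: #...........
generation 11: ............
all cells are . at generation 11

yes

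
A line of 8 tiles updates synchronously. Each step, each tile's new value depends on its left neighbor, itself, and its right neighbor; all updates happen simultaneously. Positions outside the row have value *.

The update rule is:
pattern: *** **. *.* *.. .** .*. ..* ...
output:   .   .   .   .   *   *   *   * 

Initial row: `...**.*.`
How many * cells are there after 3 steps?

step 1: .***..*.
step 2: .*...**.
step 3: .*.***..
count of *: 4

4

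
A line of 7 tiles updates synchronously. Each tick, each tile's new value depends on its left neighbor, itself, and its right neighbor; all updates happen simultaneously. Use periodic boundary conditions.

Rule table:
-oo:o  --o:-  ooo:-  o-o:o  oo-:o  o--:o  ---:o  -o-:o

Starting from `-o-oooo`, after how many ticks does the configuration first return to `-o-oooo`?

5

oooo--o
---oo-o
oo-oooo
-ooo---
-o-oooo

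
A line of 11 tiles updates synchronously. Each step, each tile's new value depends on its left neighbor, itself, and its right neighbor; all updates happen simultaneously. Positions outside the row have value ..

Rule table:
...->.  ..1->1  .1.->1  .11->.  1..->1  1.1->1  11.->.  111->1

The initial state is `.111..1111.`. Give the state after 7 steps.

step 1: 1.1.11.11.1
step 2: 1111..1..11
step 3: .11.11111..
step 4: 1..1.111.1.
step 5: 11111.1.111
step 6: .111.111.1.
step 7: 1.1.1.1.111

1.1.1.1.111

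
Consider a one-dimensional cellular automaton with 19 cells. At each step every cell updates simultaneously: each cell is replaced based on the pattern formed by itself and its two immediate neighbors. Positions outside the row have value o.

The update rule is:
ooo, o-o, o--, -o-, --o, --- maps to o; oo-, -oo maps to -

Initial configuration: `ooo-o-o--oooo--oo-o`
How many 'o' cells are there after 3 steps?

15

step 1: oo-oooooo-oo-oo--o-
step 2: o-o-oooo-o--o--oooo
step 3: -ooo-oo-ooooooo-ooo
count of o: 15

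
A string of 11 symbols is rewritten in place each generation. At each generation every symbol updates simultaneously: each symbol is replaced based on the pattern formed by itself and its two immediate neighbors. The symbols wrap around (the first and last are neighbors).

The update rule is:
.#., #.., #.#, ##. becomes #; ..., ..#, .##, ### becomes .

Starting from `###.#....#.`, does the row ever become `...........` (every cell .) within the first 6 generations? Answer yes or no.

..####...##
#....##...#
##....##...
.##....##..
..##....##.
...##....##
generation 6 is ...##....##, still not uniform .

no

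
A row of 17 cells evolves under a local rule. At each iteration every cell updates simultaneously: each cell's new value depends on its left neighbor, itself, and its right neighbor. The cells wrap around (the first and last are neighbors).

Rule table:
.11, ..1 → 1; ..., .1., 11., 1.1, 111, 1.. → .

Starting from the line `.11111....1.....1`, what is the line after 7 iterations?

...1.....1..1....

iteration 1: .1.......1.....1.
iteration 2: 1.......1.....1..
iteration 3: .......1.....1..1
iteration 4: ......1.....1..1.
iteration 5: .....1.....1..1..
iteration 6: ....1.....1..1...
iteration 7: ...1.....1..1....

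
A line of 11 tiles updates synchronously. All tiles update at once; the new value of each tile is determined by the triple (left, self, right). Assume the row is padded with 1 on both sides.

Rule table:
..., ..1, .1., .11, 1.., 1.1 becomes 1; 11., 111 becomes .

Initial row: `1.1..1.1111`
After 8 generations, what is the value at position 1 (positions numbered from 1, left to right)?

.1111111...
11......111
..1111111..
111......11
...1111111.
1111......1
....1111111
11111......
position 1 holds 1

1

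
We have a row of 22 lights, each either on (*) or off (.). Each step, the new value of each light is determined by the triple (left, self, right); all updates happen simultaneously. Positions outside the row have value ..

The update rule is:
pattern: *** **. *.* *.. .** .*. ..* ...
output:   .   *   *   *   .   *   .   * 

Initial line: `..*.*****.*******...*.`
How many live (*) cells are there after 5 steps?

10

*.**....**......***.**
**.****..******...**.*
.**...**......***..***
..***..******...**...*
*...**......***..***.*
count of *: 10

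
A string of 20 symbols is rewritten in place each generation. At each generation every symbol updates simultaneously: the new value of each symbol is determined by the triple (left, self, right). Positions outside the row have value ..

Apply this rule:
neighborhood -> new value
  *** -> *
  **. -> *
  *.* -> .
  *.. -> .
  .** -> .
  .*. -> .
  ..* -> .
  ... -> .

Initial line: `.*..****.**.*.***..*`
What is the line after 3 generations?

.......*............

generation 1: .....***..*....**...
generation 2: ......**........*...
generation 3: .......*............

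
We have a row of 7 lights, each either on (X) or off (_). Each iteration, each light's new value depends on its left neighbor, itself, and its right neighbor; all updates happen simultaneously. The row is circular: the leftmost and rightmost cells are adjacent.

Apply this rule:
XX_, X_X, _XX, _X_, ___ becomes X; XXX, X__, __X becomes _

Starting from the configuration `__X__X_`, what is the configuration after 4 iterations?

X_X__X_
XXX__XX
__X__X_  (repeats iteration 0; period 3)
iteration 4: X_X__X_

X_X__X_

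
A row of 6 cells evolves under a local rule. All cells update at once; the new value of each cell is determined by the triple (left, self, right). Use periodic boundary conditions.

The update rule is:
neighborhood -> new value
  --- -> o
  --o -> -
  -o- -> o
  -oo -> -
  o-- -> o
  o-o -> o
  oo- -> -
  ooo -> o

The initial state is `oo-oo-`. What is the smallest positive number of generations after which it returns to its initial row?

6

--o--o
o-oo-o
-o--o-
-oo-oo
o--o--
oo-oo-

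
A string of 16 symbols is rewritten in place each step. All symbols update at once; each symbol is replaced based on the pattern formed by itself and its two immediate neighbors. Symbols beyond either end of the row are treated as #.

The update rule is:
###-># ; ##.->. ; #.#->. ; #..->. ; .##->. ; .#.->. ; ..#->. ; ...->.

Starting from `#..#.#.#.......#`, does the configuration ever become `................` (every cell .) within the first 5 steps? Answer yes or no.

yes

................
all cells are . at step 1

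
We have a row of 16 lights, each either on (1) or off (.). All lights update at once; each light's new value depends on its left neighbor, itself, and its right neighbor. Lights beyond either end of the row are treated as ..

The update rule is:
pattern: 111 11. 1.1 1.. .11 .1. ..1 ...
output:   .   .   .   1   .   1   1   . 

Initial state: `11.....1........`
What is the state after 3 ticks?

tick 1: ..1...111.......
tick 2: .111.1...1......
tick 3: 1....11.111.....

1....11.111.....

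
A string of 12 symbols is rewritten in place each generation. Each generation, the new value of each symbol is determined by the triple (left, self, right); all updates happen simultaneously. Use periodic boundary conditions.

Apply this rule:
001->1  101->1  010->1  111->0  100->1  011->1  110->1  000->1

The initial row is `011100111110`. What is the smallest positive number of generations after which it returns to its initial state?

2

generation 1: 110111100011
generation 2: 011100111110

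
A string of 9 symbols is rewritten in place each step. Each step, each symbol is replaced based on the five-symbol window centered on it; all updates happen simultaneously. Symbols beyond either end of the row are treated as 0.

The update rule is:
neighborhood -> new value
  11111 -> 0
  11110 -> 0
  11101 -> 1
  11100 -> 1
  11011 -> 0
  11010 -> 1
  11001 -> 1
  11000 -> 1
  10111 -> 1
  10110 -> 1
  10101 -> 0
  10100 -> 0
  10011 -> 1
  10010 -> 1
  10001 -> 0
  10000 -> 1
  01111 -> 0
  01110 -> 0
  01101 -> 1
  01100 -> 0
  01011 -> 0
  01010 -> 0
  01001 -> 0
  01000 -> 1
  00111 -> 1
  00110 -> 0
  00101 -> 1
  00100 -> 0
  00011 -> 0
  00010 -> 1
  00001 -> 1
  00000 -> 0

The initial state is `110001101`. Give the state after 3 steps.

011011110

001000110
110100001
011011110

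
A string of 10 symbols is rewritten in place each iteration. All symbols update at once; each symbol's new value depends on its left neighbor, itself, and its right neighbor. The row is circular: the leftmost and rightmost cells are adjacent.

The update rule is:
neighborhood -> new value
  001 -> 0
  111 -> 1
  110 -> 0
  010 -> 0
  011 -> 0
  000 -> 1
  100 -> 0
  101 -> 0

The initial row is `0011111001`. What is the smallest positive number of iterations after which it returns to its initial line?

4

0001110000
1100100111
1000000011
0011111001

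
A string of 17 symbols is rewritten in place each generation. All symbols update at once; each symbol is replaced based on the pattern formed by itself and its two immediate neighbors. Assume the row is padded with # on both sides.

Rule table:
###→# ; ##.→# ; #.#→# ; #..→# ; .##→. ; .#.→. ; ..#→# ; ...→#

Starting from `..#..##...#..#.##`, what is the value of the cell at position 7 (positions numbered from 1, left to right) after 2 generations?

##.##.####.##.#.#
###.##.####.##.#.
position 7 holds .

.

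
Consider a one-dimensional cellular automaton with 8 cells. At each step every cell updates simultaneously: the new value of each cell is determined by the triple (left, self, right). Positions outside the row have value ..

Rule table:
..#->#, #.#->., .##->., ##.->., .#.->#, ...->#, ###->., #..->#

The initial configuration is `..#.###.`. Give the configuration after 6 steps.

...#####

step 1: ###....#
step 2: ...#####
step 3: ###.....
step 4: ...#####  (repeats step 2; period 2)
step 6: ...#####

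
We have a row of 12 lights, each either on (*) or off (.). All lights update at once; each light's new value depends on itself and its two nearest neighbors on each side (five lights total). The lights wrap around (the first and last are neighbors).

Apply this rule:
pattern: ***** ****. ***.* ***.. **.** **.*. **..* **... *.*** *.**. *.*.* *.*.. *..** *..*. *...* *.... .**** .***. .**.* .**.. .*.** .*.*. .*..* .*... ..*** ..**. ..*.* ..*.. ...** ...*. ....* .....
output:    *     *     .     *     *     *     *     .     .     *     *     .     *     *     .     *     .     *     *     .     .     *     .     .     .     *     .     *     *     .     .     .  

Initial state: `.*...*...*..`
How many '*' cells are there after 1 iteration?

3

.*...*...*..
count of *: 3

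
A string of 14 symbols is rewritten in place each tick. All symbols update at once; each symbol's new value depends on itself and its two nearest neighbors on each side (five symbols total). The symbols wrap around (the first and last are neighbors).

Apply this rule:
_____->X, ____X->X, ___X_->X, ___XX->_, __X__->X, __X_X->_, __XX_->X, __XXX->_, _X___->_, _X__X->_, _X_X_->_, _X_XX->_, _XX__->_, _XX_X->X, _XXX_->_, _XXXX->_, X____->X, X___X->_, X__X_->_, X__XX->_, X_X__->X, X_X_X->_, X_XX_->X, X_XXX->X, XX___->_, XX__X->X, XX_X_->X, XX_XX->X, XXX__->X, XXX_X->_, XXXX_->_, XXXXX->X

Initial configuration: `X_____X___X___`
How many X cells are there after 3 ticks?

X_XXXXX__XX__X
XXX_X_XX_X_X_X
___X__XXX____X
count of X: 5

5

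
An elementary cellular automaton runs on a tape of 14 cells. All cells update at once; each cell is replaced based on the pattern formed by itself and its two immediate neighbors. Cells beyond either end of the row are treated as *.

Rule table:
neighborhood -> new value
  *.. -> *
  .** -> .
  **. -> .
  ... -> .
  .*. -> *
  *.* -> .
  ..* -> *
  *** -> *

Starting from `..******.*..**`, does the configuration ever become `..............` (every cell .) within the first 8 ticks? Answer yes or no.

**.****..***.*
*...**.**.*...
.*.*......**.*
.*.**....*....
.*...*..***..*
.**.****.*.**.
.....**..*....
*...*..****..*
tick 8 is *...*..****..*, still not uniform .

no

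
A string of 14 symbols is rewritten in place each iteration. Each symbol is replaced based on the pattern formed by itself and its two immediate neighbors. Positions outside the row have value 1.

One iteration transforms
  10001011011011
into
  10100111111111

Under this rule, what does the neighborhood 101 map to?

1

At position 5 the neighborhood is 101; the next row has 1 there.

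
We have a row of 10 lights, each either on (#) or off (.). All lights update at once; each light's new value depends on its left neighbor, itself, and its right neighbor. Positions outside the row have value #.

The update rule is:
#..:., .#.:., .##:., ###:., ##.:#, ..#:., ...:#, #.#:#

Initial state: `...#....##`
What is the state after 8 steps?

.#...##...
#..#..#.#.
#......#.#
#.####..#.
##...#...#
.#.#...#..
#.#..#....
##.....##.

##.....##.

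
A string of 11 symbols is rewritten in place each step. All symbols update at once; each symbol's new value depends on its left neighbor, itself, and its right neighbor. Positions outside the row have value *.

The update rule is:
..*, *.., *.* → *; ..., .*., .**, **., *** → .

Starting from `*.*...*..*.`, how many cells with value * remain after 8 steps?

.*.*.*.**.*
*.*.*.*..*.
.*.*.*.**.*  (repeats step 1; period 2)
step 8: *.*.*.*..*.
count of *: 5

5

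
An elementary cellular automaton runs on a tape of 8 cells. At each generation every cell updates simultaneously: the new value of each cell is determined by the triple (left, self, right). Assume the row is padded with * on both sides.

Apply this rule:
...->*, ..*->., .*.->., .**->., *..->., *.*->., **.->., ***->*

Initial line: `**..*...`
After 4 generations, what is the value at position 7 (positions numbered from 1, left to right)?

.

*.....*.
..***...
...*..*.
.*......
position 7 holds .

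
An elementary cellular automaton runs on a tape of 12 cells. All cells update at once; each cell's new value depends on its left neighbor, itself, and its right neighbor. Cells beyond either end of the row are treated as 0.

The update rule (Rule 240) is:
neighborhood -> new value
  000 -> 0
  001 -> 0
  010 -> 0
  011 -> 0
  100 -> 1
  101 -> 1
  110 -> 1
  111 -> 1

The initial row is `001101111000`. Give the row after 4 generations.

generation 1: 000110111100
generation 2: 000011011110
generation 3: 000001101111
generation 4: 000000110111

000000110111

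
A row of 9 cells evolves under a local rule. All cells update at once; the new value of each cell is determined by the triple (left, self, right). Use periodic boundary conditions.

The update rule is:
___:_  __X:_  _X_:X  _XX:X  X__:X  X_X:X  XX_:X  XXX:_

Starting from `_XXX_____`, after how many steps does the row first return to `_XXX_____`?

_X_XX____
_XXXXX___
_X___XX__
_XX__XXX_
_XXX_X_XX
XX_XXXXXX
_XXX_____

7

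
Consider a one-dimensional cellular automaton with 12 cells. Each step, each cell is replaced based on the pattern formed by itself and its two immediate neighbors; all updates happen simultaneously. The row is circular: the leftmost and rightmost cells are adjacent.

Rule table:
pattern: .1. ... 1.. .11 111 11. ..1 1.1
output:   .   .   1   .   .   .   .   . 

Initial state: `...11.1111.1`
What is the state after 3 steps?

..1.........

1...........
.1..........
..1.........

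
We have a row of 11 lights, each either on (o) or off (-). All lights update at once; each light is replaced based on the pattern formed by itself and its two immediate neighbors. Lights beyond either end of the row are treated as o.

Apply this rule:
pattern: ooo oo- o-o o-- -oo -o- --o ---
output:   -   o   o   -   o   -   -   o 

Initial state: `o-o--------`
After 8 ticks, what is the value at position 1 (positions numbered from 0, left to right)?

-

tick 1: oo--oooooo-
tick 2: -o--o----oo
tick 3: o-----oo-o-
tick 4: o-ooo-ooo-o
tick 5: ooo-ooo-ooo
tick 6: --ooo-ooo--
tick 7: --o-ooo-o--
tick 8: ---oo-oo---
position 1 holds -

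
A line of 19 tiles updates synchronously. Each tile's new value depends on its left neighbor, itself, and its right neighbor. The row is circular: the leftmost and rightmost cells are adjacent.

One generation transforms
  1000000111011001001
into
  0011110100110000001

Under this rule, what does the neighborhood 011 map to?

At position 7 the neighborhood is 011; the next row has 1 there.

1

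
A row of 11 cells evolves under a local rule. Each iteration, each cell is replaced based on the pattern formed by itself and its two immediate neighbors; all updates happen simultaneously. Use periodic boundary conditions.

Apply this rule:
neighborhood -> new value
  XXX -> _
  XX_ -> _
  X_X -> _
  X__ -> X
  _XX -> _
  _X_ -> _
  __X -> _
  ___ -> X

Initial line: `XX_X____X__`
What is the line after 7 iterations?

____XXX__X_
XXX____X__X
___XXX__X__
XX____X__XX
__XXX__X___
X____X__XXX
_XXX__X____

_XXX__X____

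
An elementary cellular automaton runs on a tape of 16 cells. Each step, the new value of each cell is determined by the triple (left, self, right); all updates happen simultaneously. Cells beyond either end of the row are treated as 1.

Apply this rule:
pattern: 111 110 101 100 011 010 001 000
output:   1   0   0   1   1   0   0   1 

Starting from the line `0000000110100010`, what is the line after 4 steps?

1110010001110010

step 1: 1111110100011000
step 2: 1111100011010110
step 3: 1111011010000100
step 4: 1110010001110010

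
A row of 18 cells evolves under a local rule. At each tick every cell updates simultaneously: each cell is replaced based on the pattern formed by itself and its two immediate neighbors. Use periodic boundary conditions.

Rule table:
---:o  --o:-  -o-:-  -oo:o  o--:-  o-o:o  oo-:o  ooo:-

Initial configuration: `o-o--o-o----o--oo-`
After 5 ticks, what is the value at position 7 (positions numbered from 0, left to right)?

-

tick 1: -o----o--oo----ooo
tick 2: o--oo----oo-oo-o-o
tick 3: o--oo-oo-oooooo-oo
tick 4: o--ooooooo----ooo-
tick 5: ---o-----o-oo-o-oo
position 7 holds -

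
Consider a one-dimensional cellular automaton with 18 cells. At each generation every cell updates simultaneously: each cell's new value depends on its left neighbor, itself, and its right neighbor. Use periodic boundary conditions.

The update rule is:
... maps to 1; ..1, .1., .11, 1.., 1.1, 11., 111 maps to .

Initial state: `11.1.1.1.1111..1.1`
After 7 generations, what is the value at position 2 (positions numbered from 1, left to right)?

..................
111111111111111111
..................  (repeats generation 1; period 2)
generation 7: ..................
position 2 holds .

.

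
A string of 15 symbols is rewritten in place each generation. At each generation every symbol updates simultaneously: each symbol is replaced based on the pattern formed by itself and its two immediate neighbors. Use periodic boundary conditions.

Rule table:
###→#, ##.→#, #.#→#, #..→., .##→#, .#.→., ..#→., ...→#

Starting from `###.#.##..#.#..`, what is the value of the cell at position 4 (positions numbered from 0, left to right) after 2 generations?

generation 1: ####.###...#...
generation 2: ########.#...#.
position 4 holds #

#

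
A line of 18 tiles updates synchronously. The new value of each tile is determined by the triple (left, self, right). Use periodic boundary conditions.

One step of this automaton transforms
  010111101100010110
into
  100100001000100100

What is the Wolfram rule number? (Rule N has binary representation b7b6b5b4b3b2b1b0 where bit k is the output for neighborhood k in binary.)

position 4: 111 → 0  (bit 7 = 0)
position 6: 110 → 0  (bit 6 = 0)
position 2: 101 → 0  (bit 5 = 0)
position 10: 100 → 0  (bit 4 = 0)
position 3: 011 → 1  (bit 3 = 1)
position 1: 010 → 0  (bit 2 = 0)
position 0: 001 → 1  (bit 1 = 1)
position 11: 000 → 0  (bit 0 = 0)
bits b7..b0 = 00001010 = 10

10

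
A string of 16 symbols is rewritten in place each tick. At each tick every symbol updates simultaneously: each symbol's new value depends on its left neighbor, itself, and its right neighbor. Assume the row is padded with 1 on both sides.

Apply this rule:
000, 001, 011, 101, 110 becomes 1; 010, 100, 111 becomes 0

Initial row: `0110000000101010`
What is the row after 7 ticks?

tick 1: 1110111111010101
tick 2: 0011100001101011
tick 3: 0110101111110110
tick 4: 1111011000011111
tick 5: 0001111011110000
tick 6: 0111001110010111
tick 7: 1101011010101100

1101011010101100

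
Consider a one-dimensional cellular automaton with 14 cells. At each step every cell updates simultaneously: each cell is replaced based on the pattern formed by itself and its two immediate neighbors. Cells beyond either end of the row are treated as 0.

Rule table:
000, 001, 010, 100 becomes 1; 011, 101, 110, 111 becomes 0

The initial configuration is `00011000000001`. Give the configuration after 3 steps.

step 1: 11100111111111
step 2: 00011000000000
step 3: 11100111111111

11100111111111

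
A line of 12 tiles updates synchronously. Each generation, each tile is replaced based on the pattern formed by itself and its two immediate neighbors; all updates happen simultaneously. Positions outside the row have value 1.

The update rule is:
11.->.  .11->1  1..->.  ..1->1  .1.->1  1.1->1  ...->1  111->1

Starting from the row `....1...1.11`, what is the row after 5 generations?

1.1111111111

.1111.111111
1111.1111111
111.11111111
11.111111111
1.1111111111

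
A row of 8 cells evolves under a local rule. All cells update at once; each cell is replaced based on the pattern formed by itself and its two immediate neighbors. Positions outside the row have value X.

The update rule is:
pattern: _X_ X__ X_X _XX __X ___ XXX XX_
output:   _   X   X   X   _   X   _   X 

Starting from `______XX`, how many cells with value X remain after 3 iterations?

7

iteration 1: XXXXX_X_
iteration 2: ____XX_X
iteration 3: XXX_XXXX
count of X: 7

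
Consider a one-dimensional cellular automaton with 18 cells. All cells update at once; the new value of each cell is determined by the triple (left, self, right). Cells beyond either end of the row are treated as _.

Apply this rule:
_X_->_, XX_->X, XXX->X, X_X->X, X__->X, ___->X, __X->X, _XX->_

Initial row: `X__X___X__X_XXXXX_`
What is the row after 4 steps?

_XX_XXX_XX_X_XXXXX
X_XX_XXX_XX_X_XXXX
_X_XX_XXX_XX_X_XXX
X_X_XX_XXX_XX_X_XX

X_X_XX_XXX_XX_X_XX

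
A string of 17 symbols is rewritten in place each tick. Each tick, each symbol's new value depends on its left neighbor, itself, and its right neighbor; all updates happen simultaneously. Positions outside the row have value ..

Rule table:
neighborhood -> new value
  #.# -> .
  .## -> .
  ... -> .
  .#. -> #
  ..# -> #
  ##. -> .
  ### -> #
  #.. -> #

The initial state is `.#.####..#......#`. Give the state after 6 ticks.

##..##.####....##
..##....##.#..#..
.#..#..#...#####.
#########.#.###.#
.#######..#..#..#
#.#####.#########

#.#####.#########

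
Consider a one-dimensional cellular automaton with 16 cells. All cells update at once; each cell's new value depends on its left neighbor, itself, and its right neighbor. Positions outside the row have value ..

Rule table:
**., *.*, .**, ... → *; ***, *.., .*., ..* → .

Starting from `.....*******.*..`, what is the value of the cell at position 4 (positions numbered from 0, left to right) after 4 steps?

****.*.....**..*
*..**..***.**...
...**..*.****.**
**.**...**..****
position 4 holds *

*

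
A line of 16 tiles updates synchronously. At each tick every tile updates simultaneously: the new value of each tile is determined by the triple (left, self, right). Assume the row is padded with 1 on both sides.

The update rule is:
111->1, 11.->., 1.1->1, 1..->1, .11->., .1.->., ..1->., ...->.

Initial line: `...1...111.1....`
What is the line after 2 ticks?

1...1...1.1.1...
.1...1...1.1.1..

.1...1...1.1.1..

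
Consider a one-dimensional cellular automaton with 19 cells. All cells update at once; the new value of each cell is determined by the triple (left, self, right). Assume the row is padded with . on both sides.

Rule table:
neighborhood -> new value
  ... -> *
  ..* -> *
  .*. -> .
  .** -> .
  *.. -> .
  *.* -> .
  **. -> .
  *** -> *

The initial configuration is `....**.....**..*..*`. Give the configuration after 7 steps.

****...****...*..*.
.**..**.**..**..*..
*...*......*...*..*
..**..*****..**..*.
**...*.***..*...*..
...**...*..*..**..*
***...**..*..*...*.

***...**..*..*...*.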